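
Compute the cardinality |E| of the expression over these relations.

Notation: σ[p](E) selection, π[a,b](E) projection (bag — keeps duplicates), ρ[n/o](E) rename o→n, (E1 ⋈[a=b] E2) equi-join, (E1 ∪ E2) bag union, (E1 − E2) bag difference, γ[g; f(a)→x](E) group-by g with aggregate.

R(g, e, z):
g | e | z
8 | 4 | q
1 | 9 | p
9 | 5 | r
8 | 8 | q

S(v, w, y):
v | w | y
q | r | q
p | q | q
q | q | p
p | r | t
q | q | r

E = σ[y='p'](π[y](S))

Stepwise |·|:
  S → 5
  π[y](S) → 5
  σ[y='p'](π[y](S)) → 1

|E| = 1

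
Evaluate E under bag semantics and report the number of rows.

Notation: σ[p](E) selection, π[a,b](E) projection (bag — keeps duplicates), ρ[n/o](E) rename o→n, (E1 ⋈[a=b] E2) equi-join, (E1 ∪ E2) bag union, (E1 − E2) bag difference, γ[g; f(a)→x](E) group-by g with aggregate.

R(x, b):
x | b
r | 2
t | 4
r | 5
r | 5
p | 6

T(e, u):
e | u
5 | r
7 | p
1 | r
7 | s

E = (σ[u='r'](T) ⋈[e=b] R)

Stepwise |·|:
  T → 4
  σ[u='r'](T) → 2
  R → 5
  (σ[u='r'](T) ⋈[e=b] R) → 2

|E| = 2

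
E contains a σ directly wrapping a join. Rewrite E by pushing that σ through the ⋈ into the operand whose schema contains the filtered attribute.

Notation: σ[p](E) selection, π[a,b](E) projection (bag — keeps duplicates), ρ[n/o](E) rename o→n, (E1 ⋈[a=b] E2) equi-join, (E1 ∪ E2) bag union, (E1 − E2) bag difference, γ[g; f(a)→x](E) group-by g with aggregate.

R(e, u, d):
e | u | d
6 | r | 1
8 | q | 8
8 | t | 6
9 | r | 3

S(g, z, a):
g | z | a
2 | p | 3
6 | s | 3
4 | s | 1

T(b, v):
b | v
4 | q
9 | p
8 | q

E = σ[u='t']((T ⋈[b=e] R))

σ filters on u, owned by the right side.
E' = (T ⋈[b=e] σ[u='t'](R))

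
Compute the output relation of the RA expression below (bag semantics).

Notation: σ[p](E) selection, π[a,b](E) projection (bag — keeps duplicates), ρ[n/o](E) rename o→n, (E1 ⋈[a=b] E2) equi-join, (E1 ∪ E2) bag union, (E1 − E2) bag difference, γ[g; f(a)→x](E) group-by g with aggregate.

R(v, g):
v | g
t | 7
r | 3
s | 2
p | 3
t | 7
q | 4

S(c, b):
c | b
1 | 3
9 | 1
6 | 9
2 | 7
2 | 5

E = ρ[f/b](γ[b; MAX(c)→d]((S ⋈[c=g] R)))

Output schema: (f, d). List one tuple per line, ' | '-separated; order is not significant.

Per-node cardinality:
  S → 5
  R → 6
  (S ⋈[c=g] R) → 2
  γ[b; MAX(c)→d]((S ⋈[c=g] R)) → 2
  ρ[f/b](γ[b; MAX(c)→d]((S ⋈[c=g] R))) → 2

== RESULT ==
f | d
5 | 2
7 | 2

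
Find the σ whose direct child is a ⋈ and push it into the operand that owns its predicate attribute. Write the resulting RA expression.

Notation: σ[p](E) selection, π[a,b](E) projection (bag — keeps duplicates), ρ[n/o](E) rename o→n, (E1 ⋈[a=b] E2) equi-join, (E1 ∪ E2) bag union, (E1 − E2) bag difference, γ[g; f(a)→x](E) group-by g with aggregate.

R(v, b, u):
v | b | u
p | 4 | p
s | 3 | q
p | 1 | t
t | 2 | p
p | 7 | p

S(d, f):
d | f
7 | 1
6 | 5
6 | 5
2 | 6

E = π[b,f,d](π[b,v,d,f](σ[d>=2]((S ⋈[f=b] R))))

σ filters on d, owned by the left side.
E' = π[b,f,d](π[b,v,d,f]((σ[d>=2](S) ⋈[f=b] R)))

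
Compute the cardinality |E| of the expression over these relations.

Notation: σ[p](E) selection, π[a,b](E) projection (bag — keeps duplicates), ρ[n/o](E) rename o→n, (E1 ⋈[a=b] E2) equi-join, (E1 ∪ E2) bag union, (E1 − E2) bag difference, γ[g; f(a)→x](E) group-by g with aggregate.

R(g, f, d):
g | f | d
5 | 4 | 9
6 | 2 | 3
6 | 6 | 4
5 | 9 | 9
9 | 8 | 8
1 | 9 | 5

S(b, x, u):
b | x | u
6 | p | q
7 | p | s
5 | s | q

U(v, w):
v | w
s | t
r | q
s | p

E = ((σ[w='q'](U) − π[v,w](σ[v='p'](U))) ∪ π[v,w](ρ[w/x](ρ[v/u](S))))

Per-node cardinality:
  U → 3
  σ[w='q'](U) → 1
  U → 3
  σ[v='p'](U) → 0
  π[v,w](σ[v='p'](U)) → 0
  (σ[w='q'](U) − π[v,w](σ[v='p'](U))) → 1
  S → 3
  ρ[v/u](S) → 3
  ρ[w/x](ρ[v/u](S)) → 3
  π[v,w](ρ[w/x](ρ[v/u](S))) → 3
  ((σ[w='q'](U) − π[v,w](σ[v='p'](U))) ∪ π[v,w](ρ[w/x](ρ[v/u](S)))) → 4

|E| = 4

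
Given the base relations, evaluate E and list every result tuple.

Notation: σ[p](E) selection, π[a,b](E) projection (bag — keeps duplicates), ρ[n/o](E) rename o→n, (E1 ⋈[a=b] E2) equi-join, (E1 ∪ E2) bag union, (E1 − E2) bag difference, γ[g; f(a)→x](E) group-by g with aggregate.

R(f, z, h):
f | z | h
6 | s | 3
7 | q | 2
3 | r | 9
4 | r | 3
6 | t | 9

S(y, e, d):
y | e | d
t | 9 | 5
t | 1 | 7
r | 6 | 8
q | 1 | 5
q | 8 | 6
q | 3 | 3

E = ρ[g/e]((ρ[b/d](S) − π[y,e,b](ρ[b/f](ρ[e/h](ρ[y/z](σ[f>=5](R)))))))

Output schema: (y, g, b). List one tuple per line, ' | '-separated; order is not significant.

Row counts bottom-up:
  S → 6
  ρ[b/d](S) → 6
  R → 5
  σ[f>=5](R) → 3
  ρ[y/z](σ[f>=5](R)) → 3
  ρ[e/h](ρ[y/z](σ[f>=5](R))) → 3
  ρ[b/f](ρ[e/h](ρ[y/z](σ[f>=5](R)))) → 3
  π[y,e,b](ρ[b/f](ρ[e/h](ρ[y/z](σ[f>=5](R))))) → 3
  (ρ[b/d](S) − π[y,e,b](ρ[b/f](ρ[e/h](ρ[y/z](σ[f>=5](R)))))) → 6
  ρ[g/e]((ρ[b/d](S) − π[y,e,b](ρ[b/f](ρ[e/h](ρ[y/z](σ[f>=5](R))))))) → 6

== RESULT ==
y | g | b
q | 1 | 5
q | 3 | 3
q | 8 | 6
r | 6 | 8
t | 1 | 7
t | 9 | 5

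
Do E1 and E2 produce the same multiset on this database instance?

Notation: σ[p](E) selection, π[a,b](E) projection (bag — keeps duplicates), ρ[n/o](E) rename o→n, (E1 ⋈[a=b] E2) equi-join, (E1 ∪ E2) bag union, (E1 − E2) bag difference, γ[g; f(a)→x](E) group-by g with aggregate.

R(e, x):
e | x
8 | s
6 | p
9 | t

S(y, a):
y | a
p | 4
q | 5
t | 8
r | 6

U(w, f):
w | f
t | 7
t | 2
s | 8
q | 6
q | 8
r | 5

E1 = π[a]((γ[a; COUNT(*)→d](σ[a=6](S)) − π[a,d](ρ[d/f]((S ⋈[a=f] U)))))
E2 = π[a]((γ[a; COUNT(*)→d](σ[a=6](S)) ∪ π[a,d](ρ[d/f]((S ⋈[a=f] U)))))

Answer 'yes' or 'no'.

E1 subexpression sizes:
  S → 4
  σ[a=6](S) → 1
  γ[a; COUNT(*)→d](σ[a=6](S)) → 1
  S → 4
  U → 6
  (S ⋈[a=f] U) → 4
  ρ[d/f]((S ⋈[a=f] U)) → 4
  π[a,d](ρ[d/f]((S ⋈[a=f] U))) → 4
  (γ[a; COUNT(*)→d](σ[a=6](S)) − π[a,d](ρ[d/f]((S ⋈[a=f] U)))) → 1
  π[a]((γ[a; COUNT(*)→d](σ[a=6](S)) − π[a,d](ρ[d/f]((S ⋈[a=f] U))))) → 1
E2 subexpression sizes:
  S → 4
  σ[a=6](S) → 1
  γ[a; COUNT(*)→d](σ[a=6](S)) → 1
  S → 4
  U → 6
  (S ⋈[a=f] U) → 4
  ρ[d/f]((S ⋈[a=f] U)) → 4
  π[a,d](ρ[d/f]((S ⋈[a=f] U))) → 4
  (γ[a; COUNT(*)→d](σ[a=6](S)) ∪ π[a,d](ρ[d/f]((S ⋈[a=f] U)))) → 5
  π[a]((γ[a; COUNT(*)→d](σ[a=6](S)) ∪ π[a,d](ρ[d/f]((S ⋈[a=f] U))))) → 5

E1 result:
a
6
E2 result:
a
5
6
6
8
8
Witness: (6,) appears 1× in E1 but 2× in E2.

no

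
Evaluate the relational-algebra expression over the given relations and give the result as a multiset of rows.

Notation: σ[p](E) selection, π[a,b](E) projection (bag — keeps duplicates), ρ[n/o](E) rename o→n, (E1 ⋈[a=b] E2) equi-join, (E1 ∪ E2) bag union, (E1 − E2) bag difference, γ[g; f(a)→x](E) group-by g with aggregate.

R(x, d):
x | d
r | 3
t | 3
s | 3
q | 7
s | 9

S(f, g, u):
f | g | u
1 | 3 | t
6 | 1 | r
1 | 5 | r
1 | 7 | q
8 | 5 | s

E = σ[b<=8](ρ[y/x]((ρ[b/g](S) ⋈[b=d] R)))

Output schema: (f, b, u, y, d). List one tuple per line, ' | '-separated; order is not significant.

Stepwise |·|:
  S → 5
  ρ[b/g](S) → 5
  R → 5
  (ρ[b/g](S) ⋈[b=d] R) → 4
  ρ[y/x]((ρ[b/g](S) ⋈[b=d] R)) → 4
  σ[b<=8](ρ[y/x]((ρ[b/g](S) ⋈[b=d] R))) → 4

== RESULT ==
f | b | u | y | d
1 | 3 | t | r | 3
1 | 3 | t | s | 3
1 | 3 | t | t | 3
1 | 7 | q | q | 7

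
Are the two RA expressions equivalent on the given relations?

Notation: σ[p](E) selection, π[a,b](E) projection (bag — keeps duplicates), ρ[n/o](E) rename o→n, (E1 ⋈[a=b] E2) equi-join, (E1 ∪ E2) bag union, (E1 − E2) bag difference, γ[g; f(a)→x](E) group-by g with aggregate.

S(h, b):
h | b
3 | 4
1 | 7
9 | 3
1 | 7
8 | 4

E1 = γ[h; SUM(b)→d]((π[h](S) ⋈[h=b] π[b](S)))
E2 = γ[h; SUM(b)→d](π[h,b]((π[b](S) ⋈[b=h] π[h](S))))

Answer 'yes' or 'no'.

E1 row counts bottom-up:
  S → 5
  π[h](S) → 5
  S → 5
  π[b](S) → 5
  (π[h](S) ⋈[h=b] π[b](S)) → 1
  γ[h; SUM(b)→d]((π[h](S) ⋈[h=b] π[b](S))) → 1
E2 row counts bottom-up:
  S → 5
  π[b](S) → 5
  S → 5
  π[h](S) → 5
  (π[b](S) ⋈[b=h] π[h](S)) → 1
  π[h,b]((π[b](S) ⋈[b=h] π[h](S))) → 1
  γ[h; SUM(b)→d](π[h,b]((π[b](S) ⋈[b=h] π[h](S)))) → 1

E1 and E2 produce the same multiset:
h | d
3 | 3

yes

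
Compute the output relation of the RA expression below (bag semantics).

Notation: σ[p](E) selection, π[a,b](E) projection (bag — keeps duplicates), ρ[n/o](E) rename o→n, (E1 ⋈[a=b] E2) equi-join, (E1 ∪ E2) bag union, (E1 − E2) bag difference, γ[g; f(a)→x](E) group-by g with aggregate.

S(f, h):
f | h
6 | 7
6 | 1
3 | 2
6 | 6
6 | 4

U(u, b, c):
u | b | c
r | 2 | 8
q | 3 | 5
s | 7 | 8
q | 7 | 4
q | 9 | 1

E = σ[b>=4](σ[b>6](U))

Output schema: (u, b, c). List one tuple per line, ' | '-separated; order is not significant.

Stepwise |·|:
  U → 5
  σ[b>6](U) → 3
  σ[b>=4](σ[b>6](U)) → 3

== RESULT ==
u | b | c
q | 7 | 4
q | 9 | 1
s | 7 | 8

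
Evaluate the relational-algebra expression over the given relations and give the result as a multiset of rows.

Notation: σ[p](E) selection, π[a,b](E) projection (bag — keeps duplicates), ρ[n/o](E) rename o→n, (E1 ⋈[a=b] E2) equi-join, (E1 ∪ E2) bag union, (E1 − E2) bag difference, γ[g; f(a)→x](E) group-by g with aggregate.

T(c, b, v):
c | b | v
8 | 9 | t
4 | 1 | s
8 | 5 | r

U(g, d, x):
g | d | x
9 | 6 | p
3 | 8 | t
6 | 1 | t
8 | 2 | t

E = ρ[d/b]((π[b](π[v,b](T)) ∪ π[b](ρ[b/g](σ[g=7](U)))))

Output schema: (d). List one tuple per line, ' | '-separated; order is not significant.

Stepwise |·|:
  T → 3
  π[v,b](T) → 3
  π[b](π[v,b](T)) → 3
  U → 4
  σ[g=7](U) → 0
  ρ[b/g](σ[g=7](U)) → 0
  π[b](ρ[b/g](σ[g=7](U))) → 0
  (π[b](π[v,b](T)) ∪ π[b](ρ[b/g](σ[g=7](U)))) → 3
  ρ[d/b]((π[b](π[v,b](T)) ∪ π[b](ρ[b/g](σ[g=7](U))))) → 3

== RESULT ==
d
1
5
9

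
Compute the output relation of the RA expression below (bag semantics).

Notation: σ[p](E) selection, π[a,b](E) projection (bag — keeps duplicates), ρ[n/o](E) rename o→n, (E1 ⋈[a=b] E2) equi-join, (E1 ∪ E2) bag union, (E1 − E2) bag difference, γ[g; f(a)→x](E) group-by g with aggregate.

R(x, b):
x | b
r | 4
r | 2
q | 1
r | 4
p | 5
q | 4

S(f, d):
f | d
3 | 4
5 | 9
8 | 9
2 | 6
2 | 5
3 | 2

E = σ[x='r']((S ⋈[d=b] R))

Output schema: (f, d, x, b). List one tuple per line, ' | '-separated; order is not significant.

Row counts bottom-up:
  S → 6
  R → 6
  (S ⋈[d=b] R) → 5
  σ[x='r']((S ⋈[d=b] R)) → 3

== RESULT ==
f | d | x | b
3 | 2 | r | 2
3 | 4 | r | 4
3 | 4 | r | 4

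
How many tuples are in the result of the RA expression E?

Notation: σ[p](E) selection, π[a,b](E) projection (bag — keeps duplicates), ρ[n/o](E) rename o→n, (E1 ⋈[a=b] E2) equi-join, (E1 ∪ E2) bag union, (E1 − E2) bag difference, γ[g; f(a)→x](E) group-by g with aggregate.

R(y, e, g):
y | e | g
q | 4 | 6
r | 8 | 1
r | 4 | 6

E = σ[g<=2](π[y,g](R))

Per-node cardinality:
  R → 3
  π[y,g](R) → 3
  σ[g<=2](π[y,g](R)) → 1

|E| = 1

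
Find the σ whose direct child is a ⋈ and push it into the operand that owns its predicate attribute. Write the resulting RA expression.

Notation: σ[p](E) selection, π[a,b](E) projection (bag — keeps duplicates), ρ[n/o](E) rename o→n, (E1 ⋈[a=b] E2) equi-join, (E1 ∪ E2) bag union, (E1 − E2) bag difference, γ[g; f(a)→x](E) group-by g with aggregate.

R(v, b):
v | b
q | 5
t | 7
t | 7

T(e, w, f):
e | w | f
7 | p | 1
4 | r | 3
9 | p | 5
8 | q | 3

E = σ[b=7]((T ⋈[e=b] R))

σ filters on b, owned by the right side.
E' = (T ⋈[e=b] σ[b=7](R))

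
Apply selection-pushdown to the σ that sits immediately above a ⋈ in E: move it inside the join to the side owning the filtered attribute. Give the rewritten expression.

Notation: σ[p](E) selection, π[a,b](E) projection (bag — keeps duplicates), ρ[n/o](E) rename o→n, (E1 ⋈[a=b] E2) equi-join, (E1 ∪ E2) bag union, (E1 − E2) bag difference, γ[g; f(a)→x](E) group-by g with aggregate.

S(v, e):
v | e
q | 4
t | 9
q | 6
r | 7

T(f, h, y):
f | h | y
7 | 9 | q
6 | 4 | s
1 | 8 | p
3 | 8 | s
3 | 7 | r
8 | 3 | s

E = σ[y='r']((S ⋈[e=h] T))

σ filters on y, owned by the right side.
E' = (S ⋈[e=h] σ[y='r'](T))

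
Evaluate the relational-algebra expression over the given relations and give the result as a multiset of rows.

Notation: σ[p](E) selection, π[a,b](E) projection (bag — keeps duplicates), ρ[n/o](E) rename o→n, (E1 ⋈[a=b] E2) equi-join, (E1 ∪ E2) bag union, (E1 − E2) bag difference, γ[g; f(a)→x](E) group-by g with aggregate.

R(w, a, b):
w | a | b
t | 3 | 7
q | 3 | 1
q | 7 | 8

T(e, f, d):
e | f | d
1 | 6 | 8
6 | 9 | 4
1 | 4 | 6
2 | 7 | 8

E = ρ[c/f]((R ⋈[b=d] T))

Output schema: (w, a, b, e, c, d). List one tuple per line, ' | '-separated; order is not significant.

Stepwise |·|:
  R → 3
  T → 4
  (R ⋈[b=d] T) → 2
  ρ[c/f]((R ⋈[b=d] T)) → 2

== RESULT ==
w | a | b | e | c | d
q | 7 | 8 | 1 | 6 | 8
q | 7 | 8 | 2 | 7 | 8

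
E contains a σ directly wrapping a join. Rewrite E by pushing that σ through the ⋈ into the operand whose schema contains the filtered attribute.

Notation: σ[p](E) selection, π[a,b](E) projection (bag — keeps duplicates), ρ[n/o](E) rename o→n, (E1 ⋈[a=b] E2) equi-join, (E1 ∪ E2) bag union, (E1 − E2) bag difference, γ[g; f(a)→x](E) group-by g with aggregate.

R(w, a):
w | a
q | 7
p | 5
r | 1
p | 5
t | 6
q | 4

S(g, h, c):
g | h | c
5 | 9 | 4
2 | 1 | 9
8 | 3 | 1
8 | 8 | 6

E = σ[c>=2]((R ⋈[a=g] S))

σ filters on c, owned by the right side.
E' = (R ⋈[a=g] σ[c>=2](S))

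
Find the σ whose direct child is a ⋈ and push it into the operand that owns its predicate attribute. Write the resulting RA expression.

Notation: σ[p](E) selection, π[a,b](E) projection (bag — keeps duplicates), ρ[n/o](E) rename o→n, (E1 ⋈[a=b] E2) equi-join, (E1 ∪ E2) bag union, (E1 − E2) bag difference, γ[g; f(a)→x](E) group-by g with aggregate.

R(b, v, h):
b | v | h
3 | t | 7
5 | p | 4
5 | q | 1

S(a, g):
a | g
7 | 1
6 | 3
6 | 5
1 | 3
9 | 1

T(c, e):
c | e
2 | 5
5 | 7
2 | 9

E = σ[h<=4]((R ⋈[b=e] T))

σ filters on h, owned by the left side.
E' = (σ[h<=4](R) ⋈[b=e] T)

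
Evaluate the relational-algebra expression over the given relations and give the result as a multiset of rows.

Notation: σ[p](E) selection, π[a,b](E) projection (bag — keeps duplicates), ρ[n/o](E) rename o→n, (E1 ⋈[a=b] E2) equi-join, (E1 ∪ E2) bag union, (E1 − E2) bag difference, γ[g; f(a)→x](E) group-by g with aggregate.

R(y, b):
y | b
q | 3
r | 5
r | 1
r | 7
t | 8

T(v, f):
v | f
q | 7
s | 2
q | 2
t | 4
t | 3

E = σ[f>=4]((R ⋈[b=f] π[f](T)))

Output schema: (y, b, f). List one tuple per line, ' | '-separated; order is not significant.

Stepwise |·|:
  R → 5
  T → 5
  π[f](T) → 5
  (R ⋈[b=f] π[f](T)) → 2
  σ[f>=4]((R ⋈[b=f] π[f](T))) → 1

== RESULT ==
y | b | f
r | 7 | 7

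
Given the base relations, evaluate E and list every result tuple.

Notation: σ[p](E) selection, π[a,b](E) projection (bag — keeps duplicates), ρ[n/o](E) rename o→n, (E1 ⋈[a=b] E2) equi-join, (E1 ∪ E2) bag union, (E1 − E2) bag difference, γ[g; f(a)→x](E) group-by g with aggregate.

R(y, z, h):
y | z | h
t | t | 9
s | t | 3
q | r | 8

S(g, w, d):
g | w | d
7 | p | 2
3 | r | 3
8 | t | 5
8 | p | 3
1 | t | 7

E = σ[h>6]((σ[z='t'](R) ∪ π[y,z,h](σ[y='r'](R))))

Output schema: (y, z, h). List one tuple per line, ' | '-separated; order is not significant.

Per-node cardinality:
  R → 3
  σ[z='t'](R) → 2
  R → 3
  σ[y='r'](R) → 0
  π[y,z,h](σ[y='r'](R)) → 0
  (σ[z='t'](R) ∪ π[y,z,h](σ[y='r'](R))) → 2
  σ[h>6]((σ[z='t'](R) ∪ π[y,z,h](σ[y='r'](R)))) → 1

== RESULT ==
y | z | h
t | t | 9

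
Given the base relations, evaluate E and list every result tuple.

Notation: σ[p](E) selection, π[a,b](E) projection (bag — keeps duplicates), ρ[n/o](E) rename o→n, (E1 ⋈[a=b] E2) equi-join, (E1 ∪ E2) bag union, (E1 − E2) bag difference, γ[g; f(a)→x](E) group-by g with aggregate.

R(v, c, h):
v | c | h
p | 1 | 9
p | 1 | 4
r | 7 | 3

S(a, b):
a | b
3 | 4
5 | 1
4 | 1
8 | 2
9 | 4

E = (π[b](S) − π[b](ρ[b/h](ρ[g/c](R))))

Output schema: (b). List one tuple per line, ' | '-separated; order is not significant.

Row counts bottom-up:
  S → 5
  π[b](S) → 5
  R → 3
  ρ[g/c](R) → 3
  ρ[b/h](ρ[g/c](R)) → 3
  π[b](ρ[b/h](ρ[g/c](R))) → 3
  (π[b](S) − π[b](ρ[b/h](ρ[g/c](R)))) → 4

== RESULT ==
b
1
1
2
4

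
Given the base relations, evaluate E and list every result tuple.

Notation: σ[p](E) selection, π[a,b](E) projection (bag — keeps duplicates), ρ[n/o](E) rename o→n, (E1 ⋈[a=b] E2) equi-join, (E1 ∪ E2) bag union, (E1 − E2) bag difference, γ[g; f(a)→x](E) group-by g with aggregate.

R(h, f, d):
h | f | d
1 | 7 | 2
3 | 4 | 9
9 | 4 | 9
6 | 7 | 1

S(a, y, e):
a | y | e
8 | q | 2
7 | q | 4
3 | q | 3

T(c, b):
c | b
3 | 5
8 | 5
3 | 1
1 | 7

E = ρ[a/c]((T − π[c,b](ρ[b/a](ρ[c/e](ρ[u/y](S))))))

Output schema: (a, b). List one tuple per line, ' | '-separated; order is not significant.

Stepwise |·|:
  T → 4
  S → 3
  ρ[u/y](S) → 3
  ρ[c/e](ρ[u/y](S)) → 3
  ρ[b/a](ρ[c/e](ρ[u/y](S))) → 3
  π[c,b](ρ[b/a](ρ[c/e](ρ[u/y](S)))) → 3
  (T − π[c,b](ρ[b/a](ρ[c/e](ρ[u/y](S))))) → 4
  ρ[a/c]((T − π[c,b](ρ[b/a](ρ[c/e](ρ[u/y](S)))))) → 4

== RESULT ==
a | b
1 | 7
3 | 1
3 | 5
8 | 5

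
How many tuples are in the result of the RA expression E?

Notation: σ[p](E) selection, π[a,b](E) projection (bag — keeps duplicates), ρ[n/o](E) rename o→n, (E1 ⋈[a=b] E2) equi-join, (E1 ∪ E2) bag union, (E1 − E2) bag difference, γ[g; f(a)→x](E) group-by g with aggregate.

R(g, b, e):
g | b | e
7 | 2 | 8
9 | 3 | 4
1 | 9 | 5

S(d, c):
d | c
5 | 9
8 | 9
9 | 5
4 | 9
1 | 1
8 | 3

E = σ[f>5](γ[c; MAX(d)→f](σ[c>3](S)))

Per-node cardinality:
  S → 6
  σ[c>3](S) → 4
  γ[c; MAX(d)→f](σ[c>3](S)) → 2
  σ[f>5](γ[c; MAX(d)→f](σ[c>3](S))) → 2

|E| = 2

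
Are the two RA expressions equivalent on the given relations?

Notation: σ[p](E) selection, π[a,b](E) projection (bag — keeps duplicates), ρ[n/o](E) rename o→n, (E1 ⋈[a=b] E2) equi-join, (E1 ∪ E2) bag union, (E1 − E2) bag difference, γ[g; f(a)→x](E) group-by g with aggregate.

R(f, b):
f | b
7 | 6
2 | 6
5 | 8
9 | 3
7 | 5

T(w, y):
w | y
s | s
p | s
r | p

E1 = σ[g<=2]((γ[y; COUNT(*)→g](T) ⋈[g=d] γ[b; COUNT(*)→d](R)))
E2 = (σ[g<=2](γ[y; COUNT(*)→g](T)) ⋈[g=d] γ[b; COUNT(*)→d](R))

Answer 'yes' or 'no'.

E1 subexpression sizes:
  T → 3
  γ[y; COUNT(*)→g](T) → 2
  R → 5
  γ[b; COUNT(*)→d](R) → 4
  (γ[y; COUNT(*)→g](T) ⋈[g=d] γ[b; COUNT(*)→d](R)) → 4
  σ[g<=2]((γ[y; COUNT(*)→g](T) ⋈[g=d] γ[b; COUNT(*)→d](R))) → 4
E2 subexpression sizes:
  T → 3
  γ[y; COUNT(*)→g](T) → 2
  σ[g<=2](γ[y; COUNT(*)→g](T)) → 2
  R → 5
  γ[b; COUNT(*)→d](R) → 4
  (σ[g<=2](γ[y; COUNT(*)→g](T)) ⋈[g=d] γ[b; COUNT(*)→d](R)) → 4

E1 and E2 produce the same multiset:
y | g | b | d
p | 1 | 3 | 1
p | 1 | 5 | 1
p | 1 | 8 | 1
s | 2 | 6 | 2

yes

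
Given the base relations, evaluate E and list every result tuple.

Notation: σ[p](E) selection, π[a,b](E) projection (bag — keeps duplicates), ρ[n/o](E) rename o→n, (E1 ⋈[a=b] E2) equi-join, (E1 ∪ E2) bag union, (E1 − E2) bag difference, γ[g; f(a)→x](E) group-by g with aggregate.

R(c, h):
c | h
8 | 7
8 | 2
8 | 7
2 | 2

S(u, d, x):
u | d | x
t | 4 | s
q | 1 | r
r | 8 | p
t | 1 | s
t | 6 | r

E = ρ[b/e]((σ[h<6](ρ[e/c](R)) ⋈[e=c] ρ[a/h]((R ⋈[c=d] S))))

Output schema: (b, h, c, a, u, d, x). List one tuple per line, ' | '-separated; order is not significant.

Row counts bottom-up:
  R → 4
  ρ[e/c](R) → 4
  σ[h<6](ρ[e/c](R)) → 2
  R → 4
  S → 5
  (R ⋈[c=d] S) → 3
  ρ[a/h]((R ⋈[c=d] S)) → 3
  (σ[h<6](ρ[e/c](R)) ⋈[e=c] ρ[a/h]((R ⋈[c=d] S))) → 3
  ρ[b/e]((σ[h<6](ρ[e/c](R)) ⋈[e=c] ρ[a/h]((R ⋈[c=d] S)))) → 3

== RESULT ==
b | h | c | a | u | d | x
8 | 2 | 8 | 2 | r | 8 | p
8 | 2 | 8 | 7 | r | 8 | p
8 | 2 | 8 | 7 | r | 8 | p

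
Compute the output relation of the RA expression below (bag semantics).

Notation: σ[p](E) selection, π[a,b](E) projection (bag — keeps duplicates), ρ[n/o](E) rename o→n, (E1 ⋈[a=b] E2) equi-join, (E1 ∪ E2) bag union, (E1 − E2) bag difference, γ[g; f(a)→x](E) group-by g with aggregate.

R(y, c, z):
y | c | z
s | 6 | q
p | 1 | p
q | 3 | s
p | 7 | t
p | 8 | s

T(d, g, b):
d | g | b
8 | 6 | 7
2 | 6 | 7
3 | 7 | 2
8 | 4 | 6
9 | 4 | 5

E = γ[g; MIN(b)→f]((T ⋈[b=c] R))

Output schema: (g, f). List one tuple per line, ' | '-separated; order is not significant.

Row counts bottom-up:
  T → 5
  R → 5
  (T ⋈[b=c] R) → 3
  γ[g; MIN(b)→f]((T ⋈[b=c] R)) → 2

== RESULT ==
g | f
4 | 6
6 | 7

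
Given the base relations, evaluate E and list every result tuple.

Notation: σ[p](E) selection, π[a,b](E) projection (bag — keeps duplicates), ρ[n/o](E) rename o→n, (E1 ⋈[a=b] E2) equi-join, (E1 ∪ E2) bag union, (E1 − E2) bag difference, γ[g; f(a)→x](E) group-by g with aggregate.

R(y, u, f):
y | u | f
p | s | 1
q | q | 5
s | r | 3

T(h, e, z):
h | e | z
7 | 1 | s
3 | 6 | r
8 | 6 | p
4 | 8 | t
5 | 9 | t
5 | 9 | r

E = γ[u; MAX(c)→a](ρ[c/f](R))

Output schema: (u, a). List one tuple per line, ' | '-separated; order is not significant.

Per-node cardinality:
  R → 3
  ρ[c/f](R) → 3
  γ[u; MAX(c)→a](ρ[c/f](R)) → 3

== RESULT ==
u | a
q | 5
r | 3
s | 1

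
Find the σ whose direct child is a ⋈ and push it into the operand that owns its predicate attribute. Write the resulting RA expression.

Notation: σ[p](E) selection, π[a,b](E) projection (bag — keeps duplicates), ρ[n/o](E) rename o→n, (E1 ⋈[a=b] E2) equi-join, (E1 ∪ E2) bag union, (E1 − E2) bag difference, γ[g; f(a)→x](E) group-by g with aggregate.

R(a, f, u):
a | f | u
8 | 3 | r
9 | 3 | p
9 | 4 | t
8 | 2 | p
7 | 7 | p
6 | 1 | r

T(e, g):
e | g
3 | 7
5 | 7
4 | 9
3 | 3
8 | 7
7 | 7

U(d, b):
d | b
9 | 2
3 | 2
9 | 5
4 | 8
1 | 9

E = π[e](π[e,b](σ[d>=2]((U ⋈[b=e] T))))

σ filters on d, owned by the left side.
E' = π[e](π[e,b]((σ[d>=2](U) ⋈[b=e] T)))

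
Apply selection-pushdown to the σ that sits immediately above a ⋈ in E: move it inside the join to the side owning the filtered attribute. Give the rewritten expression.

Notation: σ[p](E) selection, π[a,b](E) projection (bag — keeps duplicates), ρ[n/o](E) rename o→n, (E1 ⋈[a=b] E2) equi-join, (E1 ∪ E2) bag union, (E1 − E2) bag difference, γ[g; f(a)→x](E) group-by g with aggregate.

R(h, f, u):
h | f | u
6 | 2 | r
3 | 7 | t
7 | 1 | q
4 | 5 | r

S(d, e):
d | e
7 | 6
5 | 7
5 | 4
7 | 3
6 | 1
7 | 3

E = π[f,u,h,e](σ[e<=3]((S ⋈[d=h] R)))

σ filters on e, owned by the left side.
E' = π[f,u,h,e]((σ[e<=3](S) ⋈[d=h] R))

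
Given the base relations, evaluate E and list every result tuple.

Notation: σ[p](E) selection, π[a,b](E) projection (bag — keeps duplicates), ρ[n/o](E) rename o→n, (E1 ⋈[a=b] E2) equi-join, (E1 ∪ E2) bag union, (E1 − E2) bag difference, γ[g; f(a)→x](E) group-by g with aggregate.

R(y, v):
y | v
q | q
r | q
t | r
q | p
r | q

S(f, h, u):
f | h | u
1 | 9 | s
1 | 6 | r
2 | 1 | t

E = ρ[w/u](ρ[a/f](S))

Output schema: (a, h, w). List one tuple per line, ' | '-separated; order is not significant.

Subexpression sizes:
  S → 3
  ρ[a/f](S) → 3
  ρ[w/u](ρ[a/f](S)) → 3

== RESULT ==
a | h | w
1 | 6 | r
1 | 9 | s
2 | 1 | t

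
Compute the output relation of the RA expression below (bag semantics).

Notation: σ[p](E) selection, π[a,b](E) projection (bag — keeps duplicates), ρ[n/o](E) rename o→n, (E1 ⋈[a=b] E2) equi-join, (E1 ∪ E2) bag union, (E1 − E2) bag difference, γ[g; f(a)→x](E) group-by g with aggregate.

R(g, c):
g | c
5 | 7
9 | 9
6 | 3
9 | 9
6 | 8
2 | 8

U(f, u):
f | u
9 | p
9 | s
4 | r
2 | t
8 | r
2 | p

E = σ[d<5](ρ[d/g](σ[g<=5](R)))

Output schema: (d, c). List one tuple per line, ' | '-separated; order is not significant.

Subexpression sizes:
  R → 6
  σ[g<=5](R) → 2
  ρ[d/g](σ[g<=5](R)) → 2
  σ[d<5](ρ[d/g](σ[g<=5](R))) → 1

== RESULT ==
d | c
2 | 8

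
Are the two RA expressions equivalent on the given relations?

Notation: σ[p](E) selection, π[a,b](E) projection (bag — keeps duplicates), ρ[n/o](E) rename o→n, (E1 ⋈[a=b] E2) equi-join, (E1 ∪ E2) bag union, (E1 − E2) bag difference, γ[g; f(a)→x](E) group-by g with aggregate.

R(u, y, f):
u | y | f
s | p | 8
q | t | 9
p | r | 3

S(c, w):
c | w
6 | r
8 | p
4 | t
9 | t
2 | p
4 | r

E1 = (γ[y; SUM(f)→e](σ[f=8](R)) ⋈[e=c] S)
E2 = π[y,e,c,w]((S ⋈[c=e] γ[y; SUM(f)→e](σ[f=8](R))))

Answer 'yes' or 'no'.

E1 per-node cardinality:
  R → 3
  σ[f=8](R) → 1
  γ[y; SUM(f)→e](σ[f=8](R)) → 1
  S → 6
  (γ[y; SUM(f)→e](σ[f=8](R)) ⋈[e=c] S) → 1
E2 per-node cardinality:
  S → 6
  R → 3
  σ[f=8](R) → 1
  γ[y; SUM(f)→e](σ[f=8](R)) → 1
  (S ⋈[c=e] γ[y; SUM(f)→e](σ[f=8](R))) → 1
  π[y,e,c,w]((S ⋈[c=e] γ[y; SUM(f)→e](σ[f=8](R)))) → 1

E1 and E2 produce the same multiset:
y | e | c | w
p | 8 | 8 | p

yes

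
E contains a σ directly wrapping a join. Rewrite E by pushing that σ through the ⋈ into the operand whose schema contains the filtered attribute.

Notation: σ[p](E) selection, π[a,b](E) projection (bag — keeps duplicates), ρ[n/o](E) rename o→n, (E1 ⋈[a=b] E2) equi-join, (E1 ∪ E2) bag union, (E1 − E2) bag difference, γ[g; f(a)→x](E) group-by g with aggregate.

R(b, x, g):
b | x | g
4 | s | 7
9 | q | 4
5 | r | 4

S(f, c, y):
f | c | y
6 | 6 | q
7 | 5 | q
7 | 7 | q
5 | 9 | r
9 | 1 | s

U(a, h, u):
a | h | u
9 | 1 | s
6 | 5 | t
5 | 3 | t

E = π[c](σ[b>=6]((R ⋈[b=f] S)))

σ filters on b, owned by the left side.
E' = π[c]((σ[b>=6](R) ⋈[b=f] S))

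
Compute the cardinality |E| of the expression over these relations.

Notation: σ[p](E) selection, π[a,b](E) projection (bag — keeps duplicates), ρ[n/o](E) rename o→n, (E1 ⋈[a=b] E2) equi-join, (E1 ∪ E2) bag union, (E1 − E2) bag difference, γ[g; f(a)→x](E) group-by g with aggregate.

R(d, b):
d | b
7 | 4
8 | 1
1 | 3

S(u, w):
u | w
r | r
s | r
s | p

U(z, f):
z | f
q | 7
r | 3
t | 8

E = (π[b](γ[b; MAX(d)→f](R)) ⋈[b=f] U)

Row counts bottom-up:
  R → 3
  γ[b; MAX(d)→f](R) → 3
  π[b](γ[b; MAX(d)→f](R)) → 3
  U → 3
  (π[b](γ[b; MAX(d)→f](R)) ⋈[b=f] U) → 1

|E| = 1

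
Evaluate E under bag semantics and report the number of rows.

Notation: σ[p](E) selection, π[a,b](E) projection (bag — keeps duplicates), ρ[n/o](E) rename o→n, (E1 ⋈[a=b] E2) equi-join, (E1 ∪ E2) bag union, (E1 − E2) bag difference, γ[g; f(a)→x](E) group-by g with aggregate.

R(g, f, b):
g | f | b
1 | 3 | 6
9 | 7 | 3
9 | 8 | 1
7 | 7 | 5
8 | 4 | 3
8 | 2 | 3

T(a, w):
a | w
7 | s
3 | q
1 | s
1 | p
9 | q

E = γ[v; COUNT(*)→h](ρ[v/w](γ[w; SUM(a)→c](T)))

Stepwise |·|:
  T → 5
  γ[w; SUM(a)→c](T) → 3
  ρ[v/w](γ[w; SUM(a)→c](T)) → 3
  γ[v; COUNT(*)→h](ρ[v/w](γ[w; SUM(a)→c](T))) → 3

|E| = 3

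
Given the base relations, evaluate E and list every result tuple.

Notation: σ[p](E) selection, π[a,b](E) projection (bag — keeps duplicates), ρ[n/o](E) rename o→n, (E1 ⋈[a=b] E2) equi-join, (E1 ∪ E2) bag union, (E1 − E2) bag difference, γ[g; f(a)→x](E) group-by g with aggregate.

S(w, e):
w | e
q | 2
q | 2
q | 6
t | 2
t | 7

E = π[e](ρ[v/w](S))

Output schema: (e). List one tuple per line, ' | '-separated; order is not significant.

Per-node cardinality:
  S → 5
  ρ[v/w](S) → 5
  π[e](ρ[v/w](S)) → 5

== RESULT ==
e
2
2
2
6
7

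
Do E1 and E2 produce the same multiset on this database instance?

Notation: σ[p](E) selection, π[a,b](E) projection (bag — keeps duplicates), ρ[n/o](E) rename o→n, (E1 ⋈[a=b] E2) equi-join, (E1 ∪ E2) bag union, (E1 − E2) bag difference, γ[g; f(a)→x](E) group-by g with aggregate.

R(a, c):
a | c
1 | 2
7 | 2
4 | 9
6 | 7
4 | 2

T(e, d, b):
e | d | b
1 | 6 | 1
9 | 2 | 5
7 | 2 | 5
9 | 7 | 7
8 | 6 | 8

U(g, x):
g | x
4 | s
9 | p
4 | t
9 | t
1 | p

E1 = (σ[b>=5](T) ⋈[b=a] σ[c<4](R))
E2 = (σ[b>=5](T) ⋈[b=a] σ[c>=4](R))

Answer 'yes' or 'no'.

E1 subexpression sizes:
  T → 5
  σ[b>=5](T) → 4
  R → 5
  σ[c<4](R) → 3
  (σ[b>=5](T) ⋈[b=a] σ[c<4](R)) → 1
E2 subexpression sizes:
  T → 5
  σ[b>=5](T) → 4
  R → 5
  σ[c>=4](R) → 2
  (σ[b>=5](T) ⋈[b=a] σ[c>=4](R)) → 0

E1 result:
e | d | b | a | c
9 | 7 | 7 | 7 | 2
E2 result:
e | d | b | a | c
(0 rows)
Witness: (9, 7, 7, 7, 2) appears 1× in E1 but 0× in E2.

no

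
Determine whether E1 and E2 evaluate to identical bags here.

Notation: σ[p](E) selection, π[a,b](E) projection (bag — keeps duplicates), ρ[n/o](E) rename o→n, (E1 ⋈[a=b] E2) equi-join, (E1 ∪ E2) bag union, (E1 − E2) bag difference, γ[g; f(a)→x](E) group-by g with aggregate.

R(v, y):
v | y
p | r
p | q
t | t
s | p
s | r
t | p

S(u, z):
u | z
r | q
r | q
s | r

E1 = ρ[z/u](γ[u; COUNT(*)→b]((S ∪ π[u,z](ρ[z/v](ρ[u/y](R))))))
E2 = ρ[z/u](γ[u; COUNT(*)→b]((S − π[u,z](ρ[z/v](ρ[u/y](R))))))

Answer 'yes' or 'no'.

E1 row counts bottom-up:
  S → 3
  R → 6
  ρ[u/y](R) → 6
  ρ[z/v](ρ[u/y](R)) → 6
  π[u,z](ρ[z/v](ρ[u/y](R))) → 6
  (S ∪ π[u,z](ρ[z/v](ρ[u/y](R)))) → 9
  γ[u; COUNT(*)→b]((S ∪ π[u,z](ρ[z/v](ρ[u/y](R))))) → 5
  ρ[z/u](γ[u; COUNT(*)→b]((S ∪ π[u,z](ρ[z/v](ρ[u/y](R)))))) → 5
E2 row counts bottom-up:
  S → 3
  R → 6
  ρ[u/y](R) → 6
  ρ[z/v](ρ[u/y](R)) → 6
  π[u,z](ρ[z/v](ρ[u/y](R))) → 6
  (S − π[u,z](ρ[z/v](ρ[u/y](R)))) → 3
  γ[u; COUNT(*)→b]((S − π[u,z](ρ[z/v](ρ[u/y](R))))) → 2
  ρ[z/u](γ[u; COUNT(*)→b]((S − π[u,z](ρ[z/v](ρ[u/y](R)))))) → 2

E1 result:
z | b
p | 2
q | 1
r | 4
s | 1
t | 1
E2 result:
z | b
r | 2
s | 1
Witness: ('r', 2) appears 0× in E1 but 1× in E2.

no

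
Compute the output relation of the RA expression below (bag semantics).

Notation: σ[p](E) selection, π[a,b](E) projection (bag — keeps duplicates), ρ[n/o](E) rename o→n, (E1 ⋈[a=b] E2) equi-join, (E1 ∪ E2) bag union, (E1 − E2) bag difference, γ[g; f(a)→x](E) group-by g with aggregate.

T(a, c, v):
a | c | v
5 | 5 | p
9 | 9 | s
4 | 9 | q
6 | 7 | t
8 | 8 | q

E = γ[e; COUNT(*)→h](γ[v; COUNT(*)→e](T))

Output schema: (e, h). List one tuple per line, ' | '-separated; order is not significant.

Subexpression sizes:
  T → 5
  γ[v; COUNT(*)→e](T) → 4
  γ[e; COUNT(*)→h](γ[v; COUNT(*)→e](T)) → 2

== RESULT ==
e | h
1 | 3
2 | 1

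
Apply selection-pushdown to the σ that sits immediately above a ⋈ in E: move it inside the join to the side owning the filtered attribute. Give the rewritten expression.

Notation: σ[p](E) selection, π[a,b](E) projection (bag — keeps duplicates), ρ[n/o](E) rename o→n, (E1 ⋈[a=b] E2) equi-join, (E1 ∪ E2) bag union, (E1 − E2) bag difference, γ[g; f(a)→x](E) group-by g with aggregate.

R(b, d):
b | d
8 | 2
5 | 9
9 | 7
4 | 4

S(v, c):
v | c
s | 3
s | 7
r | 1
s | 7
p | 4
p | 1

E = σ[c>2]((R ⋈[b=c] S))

σ filters on c, owned by the right side.
E' = (R ⋈[b=c] σ[c>2](S))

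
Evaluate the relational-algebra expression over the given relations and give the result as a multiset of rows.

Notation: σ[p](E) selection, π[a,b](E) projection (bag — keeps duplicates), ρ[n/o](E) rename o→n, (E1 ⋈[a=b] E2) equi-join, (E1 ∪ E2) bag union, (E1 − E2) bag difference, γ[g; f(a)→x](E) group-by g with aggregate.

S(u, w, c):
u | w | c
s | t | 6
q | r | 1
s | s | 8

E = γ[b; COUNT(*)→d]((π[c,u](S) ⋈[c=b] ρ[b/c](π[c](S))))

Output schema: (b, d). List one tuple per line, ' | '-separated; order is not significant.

Stepwise |·|:
  S → 3
  π[c,u](S) → 3
  S → 3
  π[c](S) → 3
  ρ[b/c](π[c](S)) → 3
  (π[c,u](S) ⋈[c=b] ρ[b/c](π[c](S))) → 3
  γ[b; COUNT(*)→d]((π[c,u](S) ⋈[c=b] ρ[b/c](π[c](S)))) → 3

== RESULT ==
b | d
1 | 1
6 | 1
8 | 1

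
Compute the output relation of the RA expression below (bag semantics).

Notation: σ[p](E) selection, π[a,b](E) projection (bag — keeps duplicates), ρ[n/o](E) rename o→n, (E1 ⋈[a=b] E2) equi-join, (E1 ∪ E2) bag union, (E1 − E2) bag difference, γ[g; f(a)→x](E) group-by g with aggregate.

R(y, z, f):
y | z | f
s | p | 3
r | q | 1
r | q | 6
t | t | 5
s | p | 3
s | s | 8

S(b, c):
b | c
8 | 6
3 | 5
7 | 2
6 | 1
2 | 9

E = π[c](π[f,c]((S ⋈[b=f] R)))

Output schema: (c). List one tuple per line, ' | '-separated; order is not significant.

Per-node cardinality:
  S → 5
  R → 6
  (S ⋈[b=f] R) → 4
  π[f,c]((S ⋈[b=f] R)) → 4
  π[c](π[f,c]((S ⋈[b=f] R))) → 4

== RESULT ==
c
1
5
5
6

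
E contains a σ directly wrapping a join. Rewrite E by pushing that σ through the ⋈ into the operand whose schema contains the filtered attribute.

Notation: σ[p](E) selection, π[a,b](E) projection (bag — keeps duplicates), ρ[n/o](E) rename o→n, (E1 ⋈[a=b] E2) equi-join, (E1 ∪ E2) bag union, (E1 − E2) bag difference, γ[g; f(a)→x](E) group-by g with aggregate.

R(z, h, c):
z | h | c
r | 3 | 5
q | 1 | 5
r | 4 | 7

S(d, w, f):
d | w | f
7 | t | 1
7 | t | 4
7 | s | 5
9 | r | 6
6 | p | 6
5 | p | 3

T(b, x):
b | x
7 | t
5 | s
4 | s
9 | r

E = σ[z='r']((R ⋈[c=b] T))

σ filters on z, owned by the left side.
E' = (σ[z='r'](R) ⋈[c=b] T)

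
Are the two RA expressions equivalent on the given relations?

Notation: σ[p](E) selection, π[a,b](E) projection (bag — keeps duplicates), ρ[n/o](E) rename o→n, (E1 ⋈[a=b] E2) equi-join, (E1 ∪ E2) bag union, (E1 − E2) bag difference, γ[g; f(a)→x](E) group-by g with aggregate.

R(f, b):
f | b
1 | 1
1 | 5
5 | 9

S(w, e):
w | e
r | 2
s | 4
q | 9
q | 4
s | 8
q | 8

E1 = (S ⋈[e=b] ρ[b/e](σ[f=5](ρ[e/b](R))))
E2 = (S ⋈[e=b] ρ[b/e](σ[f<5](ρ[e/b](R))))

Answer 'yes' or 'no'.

E1 row counts bottom-up:
  S → 6
  R → 3
  ρ[e/b](R) → 3
  σ[f=5](ρ[e/b](R)) → 1
  ρ[b/e](σ[f=5](ρ[e/b](R))) → 1
  (S ⋈[e=b] ρ[b/e](σ[f=5](ρ[e/b](R)))) → 1
E2 row counts bottom-up:
  S → 6
  R → 3
  ρ[e/b](R) → 3
  σ[f<5](ρ[e/b](R)) → 2
  ρ[b/e](σ[f<5](ρ[e/b](R))) → 2
  (S ⋈[e=b] ρ[b/e](σ[f<5](ρ[e/b](R)))) → 0

E1 result:
w | e | f | b
q | 9 | 5 | 9
E2 result:
w | e | f | b
(0 rows)
Witness: ('q', 9, 5, 9) appears 1× in E1 but 0× in E2.

no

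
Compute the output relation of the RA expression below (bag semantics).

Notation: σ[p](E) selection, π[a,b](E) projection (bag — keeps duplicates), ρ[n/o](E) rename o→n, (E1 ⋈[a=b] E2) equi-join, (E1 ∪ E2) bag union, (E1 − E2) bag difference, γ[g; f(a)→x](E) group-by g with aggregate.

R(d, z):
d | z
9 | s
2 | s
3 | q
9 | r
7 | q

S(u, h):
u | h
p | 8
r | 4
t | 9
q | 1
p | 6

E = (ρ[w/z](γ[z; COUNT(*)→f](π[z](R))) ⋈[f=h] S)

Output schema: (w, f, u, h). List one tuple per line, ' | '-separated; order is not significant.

Row counts bottom-up:
  R → 5
  π[z](R) → 5
  γ[z; COUNT(*)→f](π[z](R)) → 3
  ρ[w/z](γ[z; COUNT(*)→f](π[z](R))) → 3
  S → 5
  (ρ[w/z](γ[z; COUNT(*)→f](π[z](R))) ⋈[f=h] S) → 1

== RESULT ==
w | f | u | h
r | 1 | q | 1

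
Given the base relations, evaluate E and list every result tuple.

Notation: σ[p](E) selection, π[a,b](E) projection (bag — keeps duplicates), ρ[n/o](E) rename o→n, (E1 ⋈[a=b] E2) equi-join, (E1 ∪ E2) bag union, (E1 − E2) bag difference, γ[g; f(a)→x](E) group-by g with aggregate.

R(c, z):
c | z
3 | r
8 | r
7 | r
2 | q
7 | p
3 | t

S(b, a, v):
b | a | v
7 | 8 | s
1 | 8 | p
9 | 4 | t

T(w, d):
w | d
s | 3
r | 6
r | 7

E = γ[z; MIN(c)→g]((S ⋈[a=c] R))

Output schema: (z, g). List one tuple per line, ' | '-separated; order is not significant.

Row counts bottom-up:
  S → 3
  R → 6
  (S ⋈[a=c] R) → 2
  γ[z; MIN(c)→g]((S ⋈[a=c] R)) → 1

== RESULT ==
z | g
r | 8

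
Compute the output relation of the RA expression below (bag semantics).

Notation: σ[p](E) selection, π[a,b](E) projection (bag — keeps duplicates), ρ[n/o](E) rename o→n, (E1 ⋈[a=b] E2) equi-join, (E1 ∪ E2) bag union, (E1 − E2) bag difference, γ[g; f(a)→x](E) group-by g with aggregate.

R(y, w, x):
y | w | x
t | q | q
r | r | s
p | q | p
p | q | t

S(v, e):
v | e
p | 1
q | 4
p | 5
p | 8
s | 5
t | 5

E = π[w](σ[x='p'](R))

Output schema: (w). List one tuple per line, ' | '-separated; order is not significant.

Stepwise |·|:
  R → 4
  σ[x='p'](R) → 1
  π[w](σ[x='p'](R)) → 1

== RESULT ==
w
q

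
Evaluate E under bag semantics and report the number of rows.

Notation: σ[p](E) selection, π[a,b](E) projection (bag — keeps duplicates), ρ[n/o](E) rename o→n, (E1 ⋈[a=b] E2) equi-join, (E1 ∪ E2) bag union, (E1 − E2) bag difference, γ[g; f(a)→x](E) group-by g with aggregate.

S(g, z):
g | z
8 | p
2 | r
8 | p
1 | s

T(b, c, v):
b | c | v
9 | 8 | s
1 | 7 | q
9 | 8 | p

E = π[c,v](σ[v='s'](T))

Row counts bottom-up:
  T → 3
  σ[v='s'](T) → 1
  π[c,v](σ[v='s'](T)) → 1

|E| = 1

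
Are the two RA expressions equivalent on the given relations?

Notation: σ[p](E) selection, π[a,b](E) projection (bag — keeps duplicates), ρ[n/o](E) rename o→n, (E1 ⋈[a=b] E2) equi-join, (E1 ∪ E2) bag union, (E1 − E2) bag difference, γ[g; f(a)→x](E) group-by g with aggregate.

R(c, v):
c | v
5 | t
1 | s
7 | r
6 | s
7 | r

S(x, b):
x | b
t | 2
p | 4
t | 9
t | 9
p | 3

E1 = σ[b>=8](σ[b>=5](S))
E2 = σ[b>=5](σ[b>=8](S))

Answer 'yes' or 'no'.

E1 per-node cardinality:
  S → 5
  σ[b>=5](S) → 2
  σ[b>=8](σ[b>=5](S)) → 2
E2 per-node cardinality:
  S → 5
  σ[b>=8](S) → 2
  σ[b>=5](σ[b>=8](S)) → 2

E1 and E2 produce the same multiset:
x | b
t | 9
t | 9

yes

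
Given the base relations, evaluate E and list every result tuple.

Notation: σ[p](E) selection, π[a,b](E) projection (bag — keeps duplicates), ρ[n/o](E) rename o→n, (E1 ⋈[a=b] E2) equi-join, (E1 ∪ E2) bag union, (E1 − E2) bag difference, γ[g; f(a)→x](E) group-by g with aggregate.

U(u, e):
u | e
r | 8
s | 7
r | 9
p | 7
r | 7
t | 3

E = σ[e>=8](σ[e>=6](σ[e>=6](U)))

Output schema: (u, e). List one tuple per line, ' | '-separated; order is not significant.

Stepwise |·|:
  U → 6
  σ[e>=6](U) → 5
  σ[e>=6](σ[e>=6](U)) → 5
  σ[e>=8](σ[e>=6](σ[e>=6](U))) → 2

== RESULT ==
u | e
r | 8
r | 9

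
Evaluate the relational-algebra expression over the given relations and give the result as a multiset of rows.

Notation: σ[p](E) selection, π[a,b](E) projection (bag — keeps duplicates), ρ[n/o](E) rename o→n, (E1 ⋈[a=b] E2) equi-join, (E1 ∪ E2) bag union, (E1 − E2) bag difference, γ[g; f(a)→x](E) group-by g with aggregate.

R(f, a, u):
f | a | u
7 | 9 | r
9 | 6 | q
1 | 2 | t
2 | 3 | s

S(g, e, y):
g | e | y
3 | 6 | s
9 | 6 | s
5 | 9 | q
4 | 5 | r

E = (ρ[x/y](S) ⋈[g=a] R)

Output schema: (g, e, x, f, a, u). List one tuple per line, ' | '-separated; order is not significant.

Subexpression sizes:
  S → 4
  ρ[x/y](S) → 4
  R → 4
  (ρ[x/y](S) ⋈[g=a] R) → 2

== RESULT ==
g | e | x | f | a | u
3 | 6 | s | 2 | 3 | s
9 | 6 | s | 7 | 9 | r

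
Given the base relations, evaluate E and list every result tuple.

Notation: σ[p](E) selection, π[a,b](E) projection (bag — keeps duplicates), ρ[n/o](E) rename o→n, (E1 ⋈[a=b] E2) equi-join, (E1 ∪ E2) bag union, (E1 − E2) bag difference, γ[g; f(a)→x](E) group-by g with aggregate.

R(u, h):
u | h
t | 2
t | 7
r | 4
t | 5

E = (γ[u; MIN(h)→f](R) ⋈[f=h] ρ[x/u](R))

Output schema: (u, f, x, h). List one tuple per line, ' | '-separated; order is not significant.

Stepwise |·|:
  R → 4
  γ[u; MIN(h)→f](R) → 2
  R → 4
  ρ[x/u](R) → 4
  (γ[u; MIN(h)→f](R) ⋈[f=h] ρ[x/u](R)) → 2

== RESULT ==
u | f | x | h
r | 4 | r | 4
t | 2 | t | 2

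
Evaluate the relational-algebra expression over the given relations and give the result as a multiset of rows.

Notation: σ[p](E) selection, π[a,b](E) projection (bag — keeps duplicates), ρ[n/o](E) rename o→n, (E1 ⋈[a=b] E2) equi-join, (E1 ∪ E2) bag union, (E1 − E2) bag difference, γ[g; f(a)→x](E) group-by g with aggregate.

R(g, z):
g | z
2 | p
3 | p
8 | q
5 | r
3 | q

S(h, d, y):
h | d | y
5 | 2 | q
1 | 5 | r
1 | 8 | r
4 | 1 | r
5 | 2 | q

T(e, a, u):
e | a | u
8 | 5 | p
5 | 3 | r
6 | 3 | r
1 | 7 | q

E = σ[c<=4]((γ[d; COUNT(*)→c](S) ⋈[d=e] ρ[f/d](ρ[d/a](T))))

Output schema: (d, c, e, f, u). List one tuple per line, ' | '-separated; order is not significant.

Row counts bottom-up:
  S → 5
  γ[d; COUNT(*)→c](S) → 4
  T → 4
  ρ[d/a](T) → 4
  ρ[f/d](ρ[d/a](T)) → 4
  (γ[d; COUNT(*)→c](S) ⋈[d=e] ρ[f/d](ρ[d/a](T))) → 3
  σ[c<=4]((γ[d; COUNT(*)→c](S) ⋈[d=e] ρ[f/d](ρ[d/a](T)))) → 3

== RESULT ==
d | c | e | f | u
1 | 1 | 1 | 7 | q
5 | 1 | 5 | 3 | r
8 | 1 | 8 | 5 | p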